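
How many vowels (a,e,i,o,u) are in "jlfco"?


Input: jlfco
Checking each character:
  'j' at position 0: consonant
  'l' at position 1: consonant
  'f' at position 2: consonant
  'c' at position 3: consonant
  'o' at position 4: vowel (running total: 1)
Total vowels: 1

1


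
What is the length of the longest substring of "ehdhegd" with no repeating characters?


Input: "ehdhegd"
Sliding window (track last position of each char):
  Position 0 ('e'): window [0,0] length 1 -- new best
  Position 1 ('h'): window [0,1] length 2 -- new best
  Position 2 ('d'): window [0,2] length 3 -- new best
  Position 3 ('h'): repeat (last at 1), move window start to 2
  Position 3 ('h'): window [2,3] length 2
  Position 4 ('e'): window [2,4] length 3
  Position 5 ('g'): window [2,5] length 4 -- new best
  Position 6 ('d'): repeat (last at 2), move window start to 3
  Position 6 ('d'): window [3,6] length 4
Longest substring with no repeats: "dheg" with length 4

4


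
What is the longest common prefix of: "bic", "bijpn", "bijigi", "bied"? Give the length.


Words: bic, bijpn, bijigi, bied
  Position 0: all 'b' => match
  Position 1: all 'i' => match
  Position 2: ('c', 'j', 'j', 'e') => mismatch, stop
LCP = "bi" (length 2)

2


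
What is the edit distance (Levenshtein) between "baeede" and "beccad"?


Computing edit distance: "baeede" -> "beccad"
DP table:
           b    e    c    c    a    d
      0    1    2    3    4    5    6
  b   1    0    1    2    3    4    5
  a   2    1    1    2    3    3    4
  e   3    2    1    2    3    4    4
  e   4    3    2    2    3    4    5
  d   5    4    3    3    3    4    4
  e   6    5    4    4    4    4    5
Edit distance = dp[6][6] = 5

5


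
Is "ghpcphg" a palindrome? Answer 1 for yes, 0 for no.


Input: ghpcphg
Reversed: ghpcphg
  Compare pos 0 ('g') with pos 6 ('g'): match
  Compare pos 1 ('h') with pos 5 ('h'): match
  Compare pos 2 ('p') with pos 4 ('p'): match
Result: palindrome

1


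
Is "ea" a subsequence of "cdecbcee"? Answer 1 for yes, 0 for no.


Check if "ea" is a subsequence of "cdecbcee"
Greedy scan:
  Position 0 ('c'): no match needed
  Position 1 ('d'): no match needed
  Position 2 ('e'): matches sub[0] = 'e'
  Position 3 ('c'): no match needed
  Position 4 ('b'): no match needed
  Position 5 ('c'): no match needed
  Position 6 ('e'): no match needed
  Position 7 ('e'): no match needed
Only matched 1/2 characters => not a subsequence

0


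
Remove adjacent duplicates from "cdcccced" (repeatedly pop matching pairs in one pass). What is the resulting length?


Input: cdcccced
Stack-based adjacent duplicate removal:
  Read 'c': push. Stack: c
  Read 'd': push. Stack: cd
  Read 'c': push. Stack: cdc
  Read 'c': matches stack top 'c' => pop. Stack: cd
  Read 'c': push. Stack: cdc
  Read 'c': matches stack top 'c' => pop. Stack: cd
  Read 'e': push. Stack: cde
  Read 'd': push. Stack: cded
Final stack: "cded" (length 4)

4


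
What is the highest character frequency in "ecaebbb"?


Input: ecaebbb
Character counts:
  'a': 1
  'b': 3
  'c': 1
  'e': 2
Maximum frequency: 3

3


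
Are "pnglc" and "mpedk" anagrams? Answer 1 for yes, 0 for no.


Strings: "pnglc", "mpedk"
Sorted first:  cglnp
Sorted second: dekmp
Differ at position 0: 'c' vs 'd' => not anagrams

0


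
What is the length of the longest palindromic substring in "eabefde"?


Input: "eabefde"
Checking substrings for palindromes:
  No multi-char palindromic substrings found
Longest palindromic substring: "e" with length 1

1


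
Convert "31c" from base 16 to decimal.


Input: "31c" in base 16
Positional expansion:
  Digit '3' (value 3) x 16^2 = 768
  Digit '1' (value 1) x 16^1 = 16
  Digit 'c' (value 12) x 16^0 = 12
Sum = 796

796


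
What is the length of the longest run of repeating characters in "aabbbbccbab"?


Input: "aabbbbccbab"
Scanning for longest run:
  Position 1 ('a'): continues run of 'a', length=2
  Position 2 ('b'): new char, reset run to 1
  Position 3 ('b'): continues run of 'b', length=2
  Position 4 ('b'): continues run of 'b', length=3
  Position 5 ('b'): continues run of 'b', length=4
  Position 6 ('c'): new char, reset run to 1
  Position 7 ('c'): continues run of 'c', length=2
  Position 8 ('b'): new char, reset run to 1
  Position 9 ('a'): new char, reset run to 1
  Position 10 ('b'): new char, reset run to 1
Longest run: 'b' with length 4

4


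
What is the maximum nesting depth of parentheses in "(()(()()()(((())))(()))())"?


Input: "(()(()()()(((())))(()))())"
Tracking depth:
  Position 0 '(': depth becomes 1
  Position 1 '(': depth becomes 2
  Position 2 ')': depth becomes 1
  Position 3 '(': depth becomes 2
  Position 4 '(': depth becomes 3
  Position 5 ')': depth becomes 2
  Position 6 '(': depth becomes 3
  Position 7 ')': depth becomes 2
  Position 8 '(': depth becomes 3
  Position 9 ')': depth becomes 2
  Position 10 '(': depth becomes 3
  Position 11 '(': depth becomes 4
  Position 12 '(': depth becomes 5
  Position 13 '(': depth becomes 6
  Position 14 ')': depth becomes 5
  Position 15 ')': depth becomes 4
  Position 16 ')': depth becomes 3
  Position 17 ')': depth becomes 2
  Position 18 '(': depth becomes 3
  Position 19 '(': depth becomes 4
  Position 20 ')': depth becomes 3
  Position 21 ')': depth becomes 2
  Position 22 ')': depth becomes 1
  Position 23 '(': depth becomes 2
  Position 24 ')': depth becomes 1
  Position 25 ')': depth becomes 0
Maximum depth reached: 6

6


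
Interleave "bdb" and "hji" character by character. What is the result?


Interleaving "bdb" and "hji":
  Position 0: 'b' from first, 'h' from second => "bh"
  Position 1: 'd' from first, 'j' from second => "dj"
  Position 2: 'b' from first, 'i' from second => "bi"
Result: bhdjbi

bhdjbi


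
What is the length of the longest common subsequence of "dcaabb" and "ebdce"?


LCS of "dcaabb" and "ebdce"
DP table:
           e    b    d    c    e
      0    0    0    0    0    0
  d   0    0    0    1    1    1
  c   0    0    0    1    2    2
  a   0    0    0    1    2    2
  a   0    0    0    1    2    2
  b   0    0    1    1    2    2
  b   0    0    1    1    2    2
LCS length = dp[6][5] = 2

2


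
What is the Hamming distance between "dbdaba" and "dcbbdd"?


Comparing "dbdaba" and "dcbbdd" position by position:
  Position 0: 'd' vs 'd' => same
  Position 1: 'b' vs 'c' => differ
  Position 2: 'd' vs 'b' => differ
  Position 3: 'a' vs 'b' => differ
  Position 4: 'b' vs 'd' => differ
  Position 5: 'a' vs 'd' => differ
Total differences (Hamming distance): 5

5


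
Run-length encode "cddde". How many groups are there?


Input: cddde
Scanning for consecutive runs:
  Group 1: 'c' x 1 (positions 0-0)
  Group 2: 'd' x 3 (positions 1-3)
  Group 3: 'e' x 1 (positions 4-4)
Total groups: 3

3


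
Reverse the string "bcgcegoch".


Input: bcgcegoch
Reading characters right to left:
  Position 8: 'h'
  Position 7: 'c'
  Position 6: 'o'
  Position 5: 'g'
  Position 4: 'e'
  Position 3: 'c'
  Position 2: 'g'
  Position 1: 'c'
  Position 0: 'b'
Reversed: hcogecgcb

hcogecgcb


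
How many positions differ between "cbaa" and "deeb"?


Comparing "cbaa" and "deeb" position by position:
  Position 0: 'c' vs 'd' => DIFFER
  Position 1: 'b' vs 'e' => DIFFER
  Position 2: 'a' vs 'e' => DIFFER
  Position 3: 'a' vs 'b' => DIFFER
Positions that differ: 4

4


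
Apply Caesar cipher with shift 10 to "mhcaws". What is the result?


Caesar cipher: shift "mhcaws" by 10
  'm' (pos 12) + 10 = pos 22 = 'w'
  'h' (pos 7) + 10 = pos 17 = 'r'
  'c' (pos 2) + 10 = pos 12 = 'm'
  'a' (pos 0) + 10 = pos 10 = 'k'
  'w' (pos 22) + 10 = pos 6 = 'g'
  's' (pos 18) + 10 = pos 2 = 'c'
Result: wrmkgc

wrmkgc


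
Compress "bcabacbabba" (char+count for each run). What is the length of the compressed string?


Input: bcabacbabba
Runs:
  'b' x 1 => "b1"
  'c' x 1 => "c1"
  'a' x 1 => "a1"
  'b' x 1 => "b1"
  'a' x 1 => "a1"
  'c' x 1 => "c1"
  'b' x 1 => "b1"
  'a' x 1 => "a1"
  'b' x 2 => "b2"
  'a' x 1 => "a1"
Compressed: "b1c1a1b1a1c1b1a1b2a1"
Compressed length: 20

20


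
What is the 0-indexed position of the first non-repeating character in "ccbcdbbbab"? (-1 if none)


Input: ccbcdbbbab
Character frequencies:
  'a': 1
  'b': 5
  'c': 3
  'd': 1
Scanning left to right for freq == 1:
  Position 0 ('c'): freq=3, skip
  Position 1 ('c'): freq=3, skip
  Position 2 ('b'): freq=5, skip
  Position 3 ('c'): freq=3, skip
  Position 4 ('d'): unique! => answer = 4

4


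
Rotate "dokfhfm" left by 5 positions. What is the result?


Input: "dokfhfm", rotate left by 5
First 5 characters: "dokfh"
Remaining characters: "fm"
Concatenate remaining + first: "fm" + "dokfh" = "fmdokfh"

fmdokfh


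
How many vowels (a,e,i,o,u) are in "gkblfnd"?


Input: gkblfnd
Checking each character:
  'g' at position 0: consonant
  'k' at position 1: consonant
  'b' at position 2: consonant
  'l' at position 3: consonant
  'f' at position 4: consonant
  'n' at position 5: consonant
  'd' at position 6: consonant
Total vowels: 0

0


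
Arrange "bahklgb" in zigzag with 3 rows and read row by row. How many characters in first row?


Zigzag "bahklgb" into 3 rows:
Placing characters:
  'b' => row 0
  'a' => row 1
  'h' => row 2
  'k' => row 1
  'l' => row 0
  'g' => row 1
  'b' => row 2
Rows:
  Row 0: "bl"
  Row 1: "akg"
  Row 2: "hb"
First row length: 2

2


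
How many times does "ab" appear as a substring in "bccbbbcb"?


Searching for "ab" in "bccbbbcb"
Scanning each position:
  Position 0: "bc" => no
  Position 1: "cc" => no
  Position 2: "cb" => no
  Position 3: "bb" => no
  Position 4: "bb" => no
  Position 5: "bc" => no
  Position 6: "cb" => no
Total occurrences: 0

0


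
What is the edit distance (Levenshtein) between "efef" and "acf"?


Computing edit distance: "efef" -> "acf"
DP table:
           a    c    f
      0    1    2    3
  e   1    1    2    3
  f   2    2    2    2
  e   3    3    3    3
  f   4    4    4    3
Edit distance = dp[4][3] = 3

3


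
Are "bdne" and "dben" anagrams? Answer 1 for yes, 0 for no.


Strings: "bdne", "dben"
Sorted first:  bden
Sorted second: bden
Sorted forms match => anagrams

1


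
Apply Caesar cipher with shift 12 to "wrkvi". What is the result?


Caesar cipher: shift "wrkvi" by 12
  'w' (pos 22) + 12 = pos 8 = 'i'
  'r' (pos 17) + 12 = pos 3 = 'd'
  'k' (pos 10) + 12 = pos 22 = 'w'
  'v' (pos 21) + 12 = pos 7 = 'h'
  'i' (pos 8) + 12 = pos 20 = 'u'
Result: idwhu

idwhu


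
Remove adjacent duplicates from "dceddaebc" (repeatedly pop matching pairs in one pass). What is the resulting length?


Input: dceddaebc
Stack-based adjacent duplicate removal:
  Read 'd': push. Stack: d
  Read 'c': push. Stack: dc
  Read 'e': push. Stack: dce
  Read 'd': push. Stack: dced
  Read 'd': matches stack top 'd' => pop. Stack: dce
  Read 'a': push. Stack: dcea
  Read 'e': push. Stack: dceae
  Read 'b': push. Stack: dceaeb
  Read 'c': push. Stack: dceaebc
Final stack: "dceaebc" (length 7)

7


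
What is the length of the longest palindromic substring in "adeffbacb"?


Input: "adeffbacb"
Checking substrings for palindromes:
  [3:5] "ff" (len 2) => palindrome
Longest palindromic substring: "ff" with length 2

2


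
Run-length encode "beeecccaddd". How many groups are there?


Input: beeecccaddd
Scanning for consecutive runs:
  Group 1: 'b' x 1 (positions 0-0)
  Group 2: 'e' x 3 (positions 1-3)
  Group 3: 'c' x 3 (positions 4-6)
  Group 4: 'a' x 1 (positions 7-7)
  Group 5: 'd' x 3 (positions 8-10)
Total groups: 5

5


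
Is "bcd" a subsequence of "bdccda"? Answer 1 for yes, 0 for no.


Check if "bcd" is a subsequence of "bdccda"
Greedy scan:
  Position 0 ('b'): matches sub[0] = 'b'
  Position 1 ('d'): no match needed
  Position 2 ('c'): matches sub[1] = 'c'
  Position 3 ('c'): no match needed
  Position 4 ('d'): matches sub[2] = 'd'
  Position 5 ('a'): no match needed
All 3 characters matched => is a subsequence

1


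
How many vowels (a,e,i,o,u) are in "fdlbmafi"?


Input: fdlbmafi
Checking each character:
  'f' at position 0: consonant
  'd' at position 1: consonant
  'l' at position 2: consonant
  'b' at position 3: consonant
  'm' at position 4: consonant
  'a' at position 5: vowel (running total: 1)
  'f' at position 6: consonant
  'i' at position 7: vowel (running total: 2)
Total vowels: 2

2


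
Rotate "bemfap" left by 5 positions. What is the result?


Input: "bemfap", rotate left by 5
First 5 characters: "bemfa"
Remaining characters: "p"
Concatenate remaining + first: "p" + "bemfa" = "pbemfa"

pbemfa


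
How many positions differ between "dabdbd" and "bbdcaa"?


Comparing "dabdbd" and "bbdcaa" position by position:
  Position 0: 'd' vs 'b' => DIFFER
  Position 1: 'a' vs 'b' => DIFFER
  Position 2: 'b' vs 'd' => DIFFER
  Position 3: 'd' vs 'c' => DIFFER
  Position 4: 'b' vs 'a' => DIFFER
  Position 5: 'd' vs 'a' => DIFFER
Positions that differ: 6

6


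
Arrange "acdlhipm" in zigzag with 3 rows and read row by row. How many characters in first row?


Zigzag "acdlhipm" into 3 rows:
Placing characters:
  'a' => row 0
  'c' => row 1
  'd' => row 2
  'l' => row 1
  'h' => row 0
  'i' => row 1
  'p' => row 2
  'm' => row 1
Rows:
  Row 0: "ah"
  Row 1: "clim"
  Row 2: "dp"
First row length: 2

2


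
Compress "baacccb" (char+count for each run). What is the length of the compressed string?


Input: baacccb
Runs:
  'b' x 1 => "b1"
  'a' x 2 => "a2"
  'c' x 3 => "c3"
  'b' x 1 => "b1"
Compressed: "b1a2c3b1"
Compressed length: 8

8


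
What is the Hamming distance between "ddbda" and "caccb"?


Comparing "ddbda" and "caccb" position by position:
  Position 0: 'd' vs 'c' => differ
  Position 1: 'd' vs 'a' => differ
  Position 2: 'b' vs 'c' => differ
  Position 3: 'd' vs 'c' => differ
  Position 4: 'a' vs 'b' => differ
Total differences (Hamming distance): 5

5


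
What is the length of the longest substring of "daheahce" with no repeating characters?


Input: "daheahce"
Sliding window (track last position of each char):
  Position 0 ('d'): window [0,0] length 1 -- new best
  Position 1 ('a'): window [0,1] length 2 -- new best
  Position 2 ('h'): window [0,2] length 3 -- new best
  Position 3 ('e'): window [0,3] length 4 -- new best
  Position 4 ('a'): repeat (last at 1), move window start to 2
  Position 4 ('a'): window [2,4] length 3
  Position 5 ('h'): repeat (last at 2), move window start to 3
  Position 5 ('h'): window [3,5] length 3
  Position 6 ('c'): window [3,6] length 4
  Position 7 ('e'): repeat (last at 3), move window start to 4
  Position 7 ('e'): window [4,7] length 4
Longest substring with no repeats: "dahe" with length 4

4


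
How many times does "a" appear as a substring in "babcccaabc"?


Searching for "a" in "babcccaabc"
Scanning each position:
  Position 0: "b" => no
  Position 1: "a" => MATCH
  Position 2: "b" => no
  Position 3: "c" => no
  Position 4: "c" => no
  Position 5: "c" => no
  Position 6: "a" => MATCH
  Position 7: "a" => MATCH
  Position 8: "b" => no
  Position 9: "c" => no
Total occurrences: 3

3


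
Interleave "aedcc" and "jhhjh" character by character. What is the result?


Interleaving "aedcc" and "jhhjh":
  Position 0: 'a' from first, 'j' from second => "aj"
  Position 1: 'e' from first, 'h' from second => "eh"
  Position 2: 'd' from first, 'h' from second => "dh"
  Position 3: 'c' from first, 'j' from second => "cj"
  Position 4: 'c' from first, 'h' from second => "ch"
Result: ajehdhcjch

ajehdhcjch


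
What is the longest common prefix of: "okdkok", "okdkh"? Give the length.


Words: okdkok, okdkh
  Position 0: all 'o' => match
  Position 1: all 'k' => match
  Position 2: all 'd' => match
  Position 3: all 'k' => match
  Position 4: ('o', 'h') => mismatch, stop
LCP = "okdk" (length 4)

4


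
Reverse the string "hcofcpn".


Input: hcofcpn
Reading characters right to left:
  Position 6: 'n'
  Position 5: 'p'
  Position 4: 'c'
  Position 3: 'f'
  Position 2: 'o'
  Position 1: 'c'
  Position 0: 'h'
Reversed: npcfoch

npcfoch


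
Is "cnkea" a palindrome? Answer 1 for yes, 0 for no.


Input: cnkea
Reversed: aeknc
  Compare pos 0 ('c') with pos 4 ('a'): MISMATCH
  Compare pos 1 ('n') with pos 3 ('e'): MISMATCH
Result: not a palindrome

0


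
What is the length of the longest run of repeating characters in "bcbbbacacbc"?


Input: "bcbbbacacbc"
Scanning for longest run:
  Position 1 ('c'): new char, reset run to 1
  Position 2 ('b'): new char, reset run to 1
  Position 3 ('b'): continues run of 'b', length=2
  Position 4 ('b'): continues run of 'b', length=3
  Position 5 ('a'): new char, reset run to 1
  Position 6 ('c'): new char, reset run to 1
  Position 7 ('a'): new char, reset run to 1
  Position 8 ('c'): new char, reset run to 1
  Position 9 ('b'): new char, reset run to 1
  Position 10 ('c'): new char, reset run to 1
Longest run: 'b' with length 3

3


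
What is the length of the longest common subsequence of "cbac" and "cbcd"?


LCS of "cbac" and "cbcd"
DP table:
           c    b    c    d
      0    0    0    0    0
  c   0    1    1    1    1
  b   0    1    2    2    2
  a   0    1    2    2    2
  c   0    1    2    3    3
LCS length = dp[4][4] = 3

3


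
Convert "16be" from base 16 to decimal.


Input: "16be" in base 16
Positional expansion:
  Digit '1' (value 1) x 16^3 = 4096
  Digit '6' (value 6) x 16^2 = 1536
  Digit 'b' (value 11) x 16^1 = 176
  Digit 'e' (value 14) x 16^0 = 14
Sum = 5822

5822


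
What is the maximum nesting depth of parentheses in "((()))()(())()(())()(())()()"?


Input: "((()))()(())()(())()(())()()"
Tracking depth:
  Position 0 '(': depth becomes 1
  Position 1 '(': depth becomes 2
  Position 2 '(': depth becomes 3
  Position 3 ')': depth becomes 2
  Position 4 ')': depth becomes 1
  Position 5 ')': depth becomes 0
  Position 6 '(': depth becomes 1
  Position 7 ')': depth becomes 0
  Position 8 '(': depth becomes 1
  Position 9 '(': depth becomes 2
  Position 10 ')': depth becomes 1
  Position 11 ')': depth becomes 0
  Position 12 '(': depth becomes 1
  Position 13 ')': depth becomes 0
  Position 14 '(': depth becomes 1
  Position 15 '(': depth becomes 2
  Position 16 ')': depth becomes 1
  Position 17 ')': depth becomes 0
  Position 18 '(': depth becomes 1
  Position 19 ')': depth becomes 0
  Position 20 '(': depth becomes 1
  Position 21 '(': depth becomes 2
  Position 22 ')': depth becomes 1
  Position 23 ')': depth becomes 0
  Position 24 '(': depth becomes 1
  Position 25 ')': depth becomes 0
  Position 26 '(': depth becomes 1
  Position 27 ')': depth becomes 0
Maximum depth reached: 3

3


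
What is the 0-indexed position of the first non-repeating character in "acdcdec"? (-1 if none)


Input: acdcdec
Character frequencies:
  'a': 1
  'c': 3
  'd': 2
  'e': 1
Scanning left to right for freq == 1:
  Position 0 ('a'): unique! => answer = 0

0


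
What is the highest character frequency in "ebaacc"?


Input: ebaacc
Character counts:
  'a': 2
  'b': 1
  'c': 2
  'e': 1
Maximum frequency: 2

2


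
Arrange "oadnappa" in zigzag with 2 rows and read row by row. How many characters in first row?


Zigzag "oadnappa" into 2 rows:
Placing characters:
  'o' => row 0
  'a' => row 1
  'd' => row 0
  'n' => row 1
  'a' => row 0
  'p' => row 1
  'p' => row 0
  'a' => row 1
Rows:
  Row 0: "odap"
  Row 1: "anpa"
First row length: 4

4


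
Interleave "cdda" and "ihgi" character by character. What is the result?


Interleaving "cdda" and "ihgi":
  Position 0: 'c' from first, 'i' from second => "ci"
  Position 1: 'd' from first, 'h' from second => "dh"
  Position 2: 'd' from first, 'g' from second => "dg"
  Position 3: 'a' from first, 'i' from second => "ai"
Result: cidhdgai

cidhdgai


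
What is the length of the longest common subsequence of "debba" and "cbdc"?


LCS of "debba" and "cbdc"
DP table:
           c    b    d    c
      0    0    0    0    0
  d   0    0    0    1    1
  e   0    0    0    1    1
  b   0    0    1    1    1
  b   0    0    1    1    1
  a   0    0    1    1    1
LCS length = dp[5][4] = 1

1


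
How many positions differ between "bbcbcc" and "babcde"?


Comparing "bbcbcc" and "babcde" position by position:
  Position 0: 'b' vs 'b' => same
  Position 1: 'b' vs 'a' => DIFFER
  Position 2: 'c' vs 'b' => DIFFER
  Position 3: 'b' vs 'c' => DIFFER
  Position 4: 'c' vs 'd' => DIFFER
  Position 5: 'c' vs 'e' => DIFFER
Positions that differ: 5

5


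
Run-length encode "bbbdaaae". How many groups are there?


Input: bbbdaaae
Scanning for consecutive runs:
  Group 1: 'b' x 3 (positions 0-2)
  Group 2: 'd' x 1 (positions 3-3)
  Group 3: 'a' x 3 (positions 4-6)
  Group 4: 'e' x 1 (positions 7-7)
Total groups: 4

4


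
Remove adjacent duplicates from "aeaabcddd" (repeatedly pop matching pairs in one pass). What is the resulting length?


Input: aeaabcddd
Stack-based adjacent duplicate removal:
  Read 'a': push. Stack: a
  Read 'e': push. Stack: ae
  Read 'a': push. Stack: aea
  Read 'a': matches stack top 'a' => pop. Stack: ae
  Read 'b': push. Stack: aeb
  Read 'c': push. Stack: aebc
  Read 'd': push. Stack: aebcd
  Read 'd': matches stack top 'd' => pop. Stack: aebc
  Read 'd': push. Stack: aebcd
Final stack: "aebcd" (length 5)

5


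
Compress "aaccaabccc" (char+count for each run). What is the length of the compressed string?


Input: aaccaabccc
Runs:
  'a' x 2 => "a2"
  'c' x 2 => "c2"
  'a' x 2 => "a2"
  'b' x 1 => "b1"
  'c' x 3 => "c3"
Compressed: "a2c2a2b1c3"
Compressed length: 10

10


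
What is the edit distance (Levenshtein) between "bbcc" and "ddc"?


Computing edit distance: "bbcc" -> "ddc"
DP table:
           d    d    c
      0    1    2    3
  b   1    1    2    3
  b   2    2    2    3
  c   3    3    3    2
  c   4    4    4    3
Edit distance = dp[4][3] = 3

3


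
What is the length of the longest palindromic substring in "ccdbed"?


Input: "ccdbed"
Checking substrings for palindromes:
  [0:2] "cc" (len 2) => palindrome
Longest palindromic substring: "cc" with length 2

2


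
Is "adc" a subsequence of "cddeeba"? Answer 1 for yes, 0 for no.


Check if "adc" is a subsequence of "cddeeba"
Greedy scan:
  Position 0 ('c'): no match needed
  Position 1 ('d'): no match needed
  Position 2 ('d'): no match needed
  Position 3 ('e'): no match needed
  Position 4 ('e'): no match needed
  Position 5 ('b'): no match needed
  Position 6 ('a'): matches sub[0] = 'a'
Only matched 1/3 characters => not a subsequence

0


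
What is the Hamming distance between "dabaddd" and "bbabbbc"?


Comparing "dabaddd" and "bbabbbc" position by position:
  Position 0: 'd' vs 'b' => differ
  Position 1: 'a' vs 'b' => differ
  Position 2: 'b' vs 'a' => differ
  Position 3: 'a' vs 'b' => differ
  Position 4: 'd' vs 'b' => differ
  Position 5: 'd' vs 'b' => differ
  Position 6: 'd' vs 'c' => differ
Total differences (Hamming distance): 7

7


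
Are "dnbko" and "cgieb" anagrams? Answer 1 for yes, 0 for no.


Strings: "dnbko", "cgieb"
Sorted first:  bdkno
Sorted second: bcegi
Differ at position 1: 'd' vs 'c' => not anagrams

0


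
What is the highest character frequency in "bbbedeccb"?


Input: bbbedeccb
Character counts:
  'b': 4
  'c': 2
  'd': 1
  'e': 2
Maximum frequency: 4

4


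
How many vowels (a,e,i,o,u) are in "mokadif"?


Input: mokadif
Checking each character:
  'm' at position 0: consonant
  'o' at position 1: vowel (running total: 1)
  'k' at position 2: consonant
  'a' at position 3: vowel (running total: 2)
  'd' at position 4: consonant
  'i' at position 5: vowel (running total: 3)
  'f' at position 6: consonant
Total vowels: 3

3


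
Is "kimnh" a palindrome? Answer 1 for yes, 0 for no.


Input: kimnh
Reversed: hnmik
  Compare pos 0 ('k') with pos 4 ('h'): MISMATCH
  Compare pos 1 ('i') with pos 3 ('n'): MISMATCH
Result: not a palindrome

0


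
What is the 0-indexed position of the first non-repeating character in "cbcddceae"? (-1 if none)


Input: cbcddceae
Character frequencies:
  'a': 1
  'b': 1
  'c': 3
  'd': 2
  'e': 2
Scanning left to right for freq == 1:
  Position 0 ('c'): freq=3, skip
  Position 1 ('b'): unique! => answer = 1

1


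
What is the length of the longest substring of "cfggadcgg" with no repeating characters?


Input: "cfggadcgg"
Sliding window (track last position of each char):
  Position 0 ('c'): window [0,0] length 1 -- new best
  Position 1 ('f'): window [0,1] length 2 -- new best
  Position 2 ('g'): window [0,2] length 3 -- new best
  Position 3 ('g'): repeat (last at 2), move window start to 3
  Position 3 ('g'): window [3,3] length 1
  Position 4 ('a'): window [3,4] length 2
  Position 5 ('d'): window [3,5] length 3
  Position 6 ('c'): window [3,6] length 4 -- new best
  Position 7 ('g'): repeat (last at 3), move window start to 4
  Position 7 ('g'): window [4,7] length 4
  Position 8 ('g'): repeat (last at 7), move window start to 8
  Position 8 ('g'): window [8,8] length 1
Longest substring with no repeats: "gadc" with length 4

4


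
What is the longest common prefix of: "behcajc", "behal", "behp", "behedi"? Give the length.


Words: behcajc, behal, behp, behedi
  Position 0: all 'b' => match
  Position 1: all 'e' => match
  Position 2: all 'h' => match
  Position 3: ('c', 'a', 'p', 'e') => mismatch, stop
LCP = "beh" (length 3)

3


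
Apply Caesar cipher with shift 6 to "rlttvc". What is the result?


Caesar cipher: shift "rlttvc" by 6
  'r' (pos 17) + 6 = pos 23 = 'x'
  'l' (pos 11) + 6 = pos 17 = 'r'
  't' (pos 19) + 6 = pos 25 = 'z'
  't' (pos 19) + 6 = pos 25 = 'z'
  'v' (pos 21) + 6 = pos 1 = 'b'
  'c' (pos 2) + 6 = pos 8 = 'i'
Result: xrzzbi

xrzzbi


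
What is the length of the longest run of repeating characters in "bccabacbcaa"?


Input: "bccabacbcaa"
Scanning for longest run:
  Position 1 ('c'): new char, reset run to 1
  Position 2 ('c'): continues run of 'c', length=2
  Position 3 ('a'): new char, reset run to 1
  Position 4 ('b'): new char, reset run to 1
  Position 5 ('a'): new char, reset run to 1
  Position 6 ('c'): new char, reset run to 1
  Position 7 ('b'): new char, reset run to 1
  Position 8 ('c'): new char, reset run to 1
  Position 9 ('a'): new char, reset run to 1
  Position 10 ('a'): continues run of 'a', length=2
Longest run: 'c' with length 2

2


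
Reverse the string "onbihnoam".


Input: onbihnoam
Reading characters right to left:
  Position 8: 'm'
  Position 7: 'a'
  Position 6: 'o'
  Position 5: 'n'
  Position 4: 'h'
  Position 3: 'i'
  Position 2: 'b'
  Position 1: 'n'
  Position 0: 'o'
Reversed: maonhibno

maonhibno


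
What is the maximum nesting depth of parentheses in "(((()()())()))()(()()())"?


Input: "(((()()())()))()(()()())"
Tracking depth:
  Position 0 '(': depth becomes 1
  Position 1 '(': depth becomes 2
  Position 2 '(': depth becomes 3
  Position 3 '(': depth becomes 4
  Position 4 ')': depth becomes 3
  Position 5 '(': depth becomes 4
  Position 6 ')': depth becomes 3
  Position 7 '(': depth becomes 4
  Position 8 ')': depth becomes 3
  Position 9 ')': depth becomes 2
  Position 10 '(': depth becomes 3
  Position 11 ')': depth becomes 2
  Position 12 ')': depth becomes 1
  Position 13 ')': depth becomes 0
  Position 14 '(': depth becomes 1
  Position 15 ')': depth becomes 0
  Position 16 '(': depth becomes 1
  Position 17 '(': depth becomes 2
  Position 18 ')': depth becomes 1
  Position 19 '(': depth becomes 2
  Position 20 ')': depth becomes 1
  Position 21 '(': depth becomes 2
  Position 22 ')': depth becomes 1
  Position 23 ')': depth becomes 0
Maximum depth reached: 4

4


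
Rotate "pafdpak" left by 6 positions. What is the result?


Input: "pafdpak", rotate left by 6
First 6 characters: "pafdpa"
Remaining characters: "k"
Concatenate remaining + first: "k" + "pafdpa" = "kpafdpa"

kpafdpa


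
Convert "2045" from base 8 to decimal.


Input: "2045" in base 8
Positional expansion:
  Digit '2' (value 2) x 8^3 = 1024
  Digit '0' (value 0) x 8^2 = 0
  Digit '4' (value 4) x 8^1 = 32
  Digit '5' (value 5) x 8^0 = 5
Sum = 1061

1061


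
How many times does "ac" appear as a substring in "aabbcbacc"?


Searching for "ac" in "aabbcbacc"
Scanning each position:
  Position 0: "aa" => no
  Position 1: "ab" => no
  Position 2: "bb" => no
  Position 3: "bc" => no
  Position 4: "cb" => no
  Position 5: "ba" => no
  Position 6: "ac" => MATCH
  Position 7: "cc" => no
Total occurrences: 1

1


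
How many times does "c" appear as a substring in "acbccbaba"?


Searching for "c" in "acbccbaba"
Scanning each position:
  Position 0: "a" => no
  Position 1: "c" => MATCH
  Position 2: "b" => no
  Position 3: "c" => MATCH
  Position 4: "c" => MATCH
  Position 5: "b" => no
  Position 6: "a" => no
  Position 7: "b" => no
  Position 8: "a" => no
Total occurrences: 3

3


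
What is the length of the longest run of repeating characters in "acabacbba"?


Input: "acabacbba"
Scanning for longest run:
  Position 1 ('c'): new char, reset run to 1
  Position 2 ('a'): new char, reset run to 1
  Position 3 ('b'): new char, reset run to 1
  Position 4 ('a'): new char, reset run to 1
  Position 5 ('c'): new char, reset run to 1
  Position 6 ('b'): new char, reset run to 1
  Position 7 ('b'): continues run of 'b', length=2
  Position 8 ('a'): new char, reset run to 1
Longest run: 'b' with length 2

2


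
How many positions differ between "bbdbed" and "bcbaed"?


Comparing "bbdbed" and "bcbaed" position by position:
  Position 0: 'b' vs 'b' => same
  Position 1: 'b' vs 'c' => DIFFER
  Position 2: 'd' vs 'b' => DIFFER
  Position 3: 'b' vs 'a' => DIFFER
  Position 4: 'e' vs 'e' => same
  Position 5: 'd' vs 'd' => same
Positions that differ: 3

3


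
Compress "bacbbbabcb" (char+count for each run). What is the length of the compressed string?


Input: bacbbbabcb
Runs:
  'b' x 1 => "b1"
  'a' x 1 => "a1"
  'c' x 1 => "c1"
  'b' x 3 => "b3"
  'a' x 1 => "a1"
  'b' x 1 => "b1"
  'c' x 1 => "c1"
  'b' x 1 => "b1"
Compressed: "b1a1c1b3a1b1c1b1"
Compressed length: 16

16


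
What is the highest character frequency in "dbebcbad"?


Input: dbebcbad
Character counts:
  'a': 1
  'b': 3
  'c': 1
  'd': 2
  'e': 1
Maximum frequency: 3

3


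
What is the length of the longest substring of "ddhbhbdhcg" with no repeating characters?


Input: "ddhbhbdhcg"
Sliding window (track last position of each char):
  Position 0 ('d'): window [0,0] length 1 -- new best
  Position 1 ('d'): repeat (last at 0), move window start to 1
  Position 1 ('d'): window [1,1] length 1
  Position 2 ('h'): window [1,2] length 2 -- new best
  Position 3 ('b'): window [1,3] length 3 -- new best
  Position 4 ('h'): repeat (last at 2), move window start to 3
  Position 4 ('h'): window [3,4] length 2
  Position 5 ('b'): repeat (last at 3), move window start to 4
  Position 5 ('b'): window [4,5] length 2
  Position 6 ('d'): window [4,6] length 3
  Position 7 ('h'): repeat (last at 4), move window start to 5
  Position 7 ('h'): window [5,7] length 3
  Position 8 ('c'): window [5,8] length 4 -- new best
  Position 9 ('g'): window [5,9] length 5 -- new best
Longest substring with no repeats: "bdhcg" with length 5

5


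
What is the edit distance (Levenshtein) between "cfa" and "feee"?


Computing edit distance: "cfa" -> "feee"
DP table:
           f    e    e    e
      0    1    2    3    4
  c   1    1    2    3    4
  f   2    1    2    3    4
  a   3    2    2    3    4
Edit distance = dp[3][4] = 4

4


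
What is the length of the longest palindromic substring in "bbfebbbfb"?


Input: "bbfebbbfb"
Checking substrings for palindromes:
  [4:7] "bbb" (len 3) => palindrome
  [6:9] "bfb" (len 3) => palindrome
  [0:2] "bb" (len 2) => palindrome
  [4:6] "bb" (len 2) => palindrome
  [5:7] "bb" (len 2) => palindrome
Longest palindromic substring: "bbb" with length 3

3


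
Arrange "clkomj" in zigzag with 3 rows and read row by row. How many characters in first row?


Zigzag "clkomj" into 3 rows:
Placing characters:
  'c' => row 0
  'l' => row 1
  'k' => row 2
  'o' => row 1
  'm' => row 0
  'j' => row 1
Rows:
  Row 0: "cm"
  Row 1: "loj"
  Row 2: "k"
First row length: 2

2


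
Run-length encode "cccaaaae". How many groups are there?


Input: cccaaaae
Scanning for consecutive runs:
  Group 1: 'c' x 3 (positions 0-2)
  Group 2: 'a' x 4 (positions 3-6)
  Group 3: 'e' x 1 (positions 7-7)
Total groups: 3

3


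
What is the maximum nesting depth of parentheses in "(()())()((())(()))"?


Input: "(()())()((())(()))"
Tracking depth:
  Position 0 '(': depth becomes 1
  Position 1 '(': depth becomes 2
  Position 2 ')': depth becomes 1
  Position 3 '(': depth becomes 2
  Position 4 ')': depth becomes 1
  Position 5 ')': depth becomes 0
  Position 6 '(': depth becomes 1
  Position 7 ')': depth becomes 0
  Position 8 '(': depth becomes 1
  Position 9 '(': depth becomes 2
  Position 10 '(': depth becomes 3
  Position 11 ')': depth becomes 2
  Position 12 ')': depth becomes 1
  Position 13 '(': depth becomes 2
  Position 14 '(': depth becomes 3
  Position 15 ')': depth becomes 2
  Position 16 ')': depth becomes 1
  Position 17 ')': depth becomes 0
Maximum depth reached: 3

3


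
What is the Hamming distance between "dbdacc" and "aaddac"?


Comparing "dbdacc" and "aaddac" position by position:
  Position 0: 'd' vs 'a' => differ
  Position 1: 'b' vs 'a' => differ
  Position 2: 'd' vs 'd' => same
  Position 3: 'a' vs 'd' => differ
  Position 4: 'c' vs 'a' => differ
  Position 5: 'c' vs 'c' => same
Total differences (Hamming distance): 4

4


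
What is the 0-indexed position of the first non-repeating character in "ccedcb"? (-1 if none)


Input: ccedcb
Character frequencies:
  'b': 1
  'c': 3
  'd': 1
  'e': 1
Scanning left to right for freq == 1:
  Position 0 ('c'): freq=3, skip
  Position 1 ('c'): freq=3, skip
  Position 2 ('e'): unique! => answer = 2

2


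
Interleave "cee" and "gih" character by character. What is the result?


Interleaving "cee" and "gih":
  Position 0: 'c' from first, 'g' from second => "cg"
  Position 1: 'e' from first, 'i' from second => "ei"
  Position 2: 'e' from first, 'h' from second => "eh"
Result: cgeieh

cgeieh


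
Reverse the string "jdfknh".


Input: jdfknh
Reading characters right to left:
  Position 5: 'h'
  Position 4: 'n'
  Position 3: 'k'
  Position 2: 'f'
  Position 1: 'd'
  Position 0: 'j'
Reversed: hnkfdj

hnkfdj


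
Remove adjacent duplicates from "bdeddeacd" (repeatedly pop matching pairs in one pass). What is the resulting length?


Input: bdeddeacd
Stack-based adjacent duplicate removal:
  Read 'b': push. Stack: b
  Read 'd': push. Stack: bd
  Read 'e': push. Stack: bde
  Read 'd': push. Stack: bded
  Read 'd': matches stack top 'd' => pop. Stack: bde
  Read 'e': matches stack top 'e' => pop. Stack: bd
  Read 'a': push. Stack: bda
  Read 'c': push. Stack: bdac
  Read 'd': push. Stack: bdacd
Final stack: "bdacd" (length 5)

5


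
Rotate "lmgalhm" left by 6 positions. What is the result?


Input: "lmgalhm", rotate left by 6
First 6 characters: "lmgalh"
Remaining characters: "m"
Concatenate remaining + first: "m" + "lmgalh" = "mlmgalh"

mlmgalh


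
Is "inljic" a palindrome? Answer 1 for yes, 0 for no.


Input: inljic
Reversed: cijlni
  Compare pos 0 ('i') with pos 5 ('c'): MISMATCH
  Compare pos 1 ('n') with pos 4 ('i'): MISMATCH
  Compare pos 2 ('l') with pos 3 ('j'): MISMATCH
Result: not a palindrome

0


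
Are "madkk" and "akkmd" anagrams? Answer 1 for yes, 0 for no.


Strings: "madkk", "akkmd"
Sorted first:  adkkm
Sorted second: adkkm
Sorted forms match => anagrams

1


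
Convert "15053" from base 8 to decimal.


Input: "15053" in base 8
Positional expansion:
  Digit '1' (value 1) x 8^4 = 4096
  Digit '5' (value 5) x 8^3 = 2560
  Digit '0' (value 0) x 8^2 = 0
  Digit '5' (value 5) x 8^1 = 40
  Digit '3' (value 3) x 8^0 = 3
Sum = 6699

6699


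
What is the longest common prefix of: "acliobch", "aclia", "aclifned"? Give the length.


Words: acliobch, aclia, aclifned
  Position 0: all 'a' => match
  Position 1: all 'c' => match
  Position 2: all 'l' => match
  Position 3: all 'i' => match
  Position 4: ('o', 'a', 'f') => mismatch, stop
LCP = "acli" (length 4)

4


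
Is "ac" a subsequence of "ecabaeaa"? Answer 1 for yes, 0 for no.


Check if "ac" is a subsequence of "ecabaeaa"
Greedy scan:
  Position 0 ('e'): no match needed
  Position 1 ('c'): no match needed
  Position 2 ('a'): matches sub[0] = 'a'
  Position 3 ('b'): no match needed
  Position 4 ('a'): no match needed
  Position 5 ('e'): no match needed
  Position 6 ('a'): no match needed
  Position 7 ('a'): no match needed
Only matched 1/2 characters => not a subsequence

0


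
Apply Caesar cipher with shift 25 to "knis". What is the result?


Caesar cipher: shift "knis" by 25
  'k' (pos 10) + 25 = pos 9 = 'j'
  'n' (pos 13) + 25 = pos 12 = 'm'
  'i' (pos 8) + 25 = pos 7 = 'h'
  's' (pos 18) + 25 = pos 17 = 'r'
Result: jmhr

jmhr


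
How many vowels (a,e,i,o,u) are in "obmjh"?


Input: obmjh
Checking each character:
  'o' at position 0: vowel (running total: 1)
  'b' at position 1: consonant
  'm' at position 2: consonant
  'j' at position 3: consonant
  'h' at position 4: consonant
Total vowels: 1

1


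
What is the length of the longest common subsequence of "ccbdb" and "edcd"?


LCS of "ccbdb" and "edcd"
DP table:
           e    d    c    d
      0    0    0    0    0
  c   0    0    0    1    1
  c   0    0    0    1    1
  b   0    0    0    1    1
  d   0    0    1    1    2
  b   0    0    1    1    2
LCS length = dp[5][4] = 2

2


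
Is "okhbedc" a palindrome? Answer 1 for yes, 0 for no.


Input: okhbedc
Reversed: cdebhko
  Compare pos 0 ('o') with pos 6 ('c'): MISMATCH
  Compare pos 1 ('k') with pos 5 ('d'): MISMATCH
  Compare pos 2 ('h') with pos 4 ('e'): MISMATCH
Result: not a palindrome

0


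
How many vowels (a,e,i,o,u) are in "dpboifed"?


Input: dpboifed
Checking each character:
  'd' at position 0: consonant
  'p' at position 1: consonant
  'b' at position 2: consonant
  'o' at position 3: vowel (running total: 1)
  'i' at position 4: vowel (running total: 2)
  'f' at position 5: consonant
  'e' at position 6: vowel (running total: 3)
  'd' at position 7: consonant
Total vowels: 3

3


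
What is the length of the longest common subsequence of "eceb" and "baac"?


LCS of "eceb" and "baac"
DP table:
           b    a    a    c
      0    0    0    0    0
  e   0    0    0    0    0
  c   0    0    0    0    1
  e   0    0    0    0    1
  b   0    1    1    1    1
LCS length = dp[4][4] = 1

1


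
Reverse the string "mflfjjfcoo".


Input: mflfjjfcoo
Reading characters right to left:
  Position 9: 'o'
  Position 8: 'o'
  Position 7: 'c'
  Position 6: 'f'
  Position 5: 'j'
  Position 4: 'j'
  Position 3: 'f'
  Position 2: 'l'
  Position 1: 'f'
  Position 0: 'm'
Reversed: oocfjjflfm

oocfjjflfm


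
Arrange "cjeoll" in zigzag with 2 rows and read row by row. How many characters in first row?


Zigzag "cjeoll" into 2 rows:
Placing characters:
  'c' => row 0
  'j' => row 1
  'e' => row 0
  'o' => row 1
  'l' => row 0
  'l' => row 1
Rows:
  Row 0: "cel"
  Row 1: "jol"
First row length: 3

3


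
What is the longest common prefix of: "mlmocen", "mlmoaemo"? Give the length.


Words: mlmocen, mlmoaemo
  Position 0: all 'm' => match
  Position 1: all 'l' => match
  Position 2: all 'm' => match
  Position 3: all 'o' => match
  Position 4: ('c', 'a') => mismatch, stop
LCP = "mlmo" (length 4)

4


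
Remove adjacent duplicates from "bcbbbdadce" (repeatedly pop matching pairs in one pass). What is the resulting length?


Input: bcbbbdadce
Stack-based adjacent duplicate removal:
  Read 'b': push. Stack: b
  Read 'c': push. Stack: bc
  Read 'b': push. Stack: bcb
  Read 'b': matches stack top 'b' => pop. Stack: bc
  Read 'b': push. Stack: bcb
  Read 'd': push. Stack: bcbd
  Read 'a': push. Stack: bcbda
  Read 'd': push. Stack: bcbdad
  Read 'c': push. Stack: bcbdadc
  Read 'e': push. Stack: bcbdadce
Final stack: "bcbdadce" (length 8)

8
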